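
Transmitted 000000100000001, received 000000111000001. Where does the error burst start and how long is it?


XOR: 000000011000000

Burst at position 7, length 2


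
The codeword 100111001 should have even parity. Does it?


Number of 1s: 5

No, parity error (5 ones)


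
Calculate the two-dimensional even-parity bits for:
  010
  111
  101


Row parities: 110
Column parities: 000

Row P: 110, Col P: 000, Corner: 0


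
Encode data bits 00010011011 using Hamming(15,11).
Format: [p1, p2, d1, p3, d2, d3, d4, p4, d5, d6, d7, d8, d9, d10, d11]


Parity bits: p1=1, p2=0, p3=0, p4=0

100000100011011


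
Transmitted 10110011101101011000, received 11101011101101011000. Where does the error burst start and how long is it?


XOR: 01011000000000000000

Burst at position 1, length 4


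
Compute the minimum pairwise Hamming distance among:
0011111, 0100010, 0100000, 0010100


Comparing all pairs, minimum distance: 1
Can detect 0 errors, correct 0 errors

1


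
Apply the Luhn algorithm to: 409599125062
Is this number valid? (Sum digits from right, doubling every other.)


Luhn sum = 50
50 mod 10 = 0

Valid (Luhn sum mod 10 = 0)


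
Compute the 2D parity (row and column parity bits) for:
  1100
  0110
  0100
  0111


Row parities: 0011
Column parities: 1001

Row P: 0011, Col P: 1001, Corner: 0


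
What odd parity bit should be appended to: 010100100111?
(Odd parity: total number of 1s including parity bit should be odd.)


Number of 1s in data: 6
Parity bit: 1

1


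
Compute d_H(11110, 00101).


XOR: 11011
Count of 1s: 4

4


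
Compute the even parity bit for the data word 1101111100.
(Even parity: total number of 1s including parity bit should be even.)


Number of 1s in data: 7
Parity bit: 1

1


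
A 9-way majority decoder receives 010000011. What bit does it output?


Ones: 3 out of 9
Threshold: 5

0 (3/9 voted 1)


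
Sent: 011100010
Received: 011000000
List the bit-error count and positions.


XOR: 000100010

2 error(s) at position(s): 3, 7


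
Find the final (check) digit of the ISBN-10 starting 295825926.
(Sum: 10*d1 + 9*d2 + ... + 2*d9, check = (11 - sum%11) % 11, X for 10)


Weighted sum: 288
288 mod 11 = 2

Check digit: 9


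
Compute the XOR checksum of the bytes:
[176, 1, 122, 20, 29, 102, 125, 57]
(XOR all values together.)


XOR chain: 176 ^ 1 ^ 122 ^ 20 ^ 29 ^ 102 ^ 125 ^ 57 = 224

224


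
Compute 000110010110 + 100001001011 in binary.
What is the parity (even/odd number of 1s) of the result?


000110010110 = 406
100001001011 = 2123
Sum = 2529 = 100111100001
1s count = 6

even parity (6 ones in 100111100001)


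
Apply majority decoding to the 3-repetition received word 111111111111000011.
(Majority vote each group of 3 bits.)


Groups: 111, 111, 111, 111, 000, 011
Majority votes: 111101

111101


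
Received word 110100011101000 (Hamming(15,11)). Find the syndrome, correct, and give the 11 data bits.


Syndrome = 0: no error detected

Data: 00001101000 (no errors)


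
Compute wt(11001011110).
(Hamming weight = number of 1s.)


Counting 1s in 11001011110

7


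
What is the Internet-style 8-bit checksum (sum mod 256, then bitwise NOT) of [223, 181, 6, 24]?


Sum = 434 mod 256 = 178
Complement = 77

77


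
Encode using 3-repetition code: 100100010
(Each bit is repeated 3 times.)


Each bit -> 3 copies

111000000111000000000111000


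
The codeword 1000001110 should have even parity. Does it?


Number of 1s: 4

Yes, parity is correct (4 ones)


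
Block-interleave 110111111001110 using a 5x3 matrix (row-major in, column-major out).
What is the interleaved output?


Matrix:
  110
  111
  111
  001
  110
Read columns: 111011110101110

111011110101110


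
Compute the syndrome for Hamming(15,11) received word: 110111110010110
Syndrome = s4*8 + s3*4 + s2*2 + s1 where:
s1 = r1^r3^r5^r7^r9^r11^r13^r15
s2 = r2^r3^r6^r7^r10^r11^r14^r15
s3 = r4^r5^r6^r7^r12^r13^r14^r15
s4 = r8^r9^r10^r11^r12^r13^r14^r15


s1=1, s2=1, s3=0, s4=0

Syndrome = 3 (error at position 3)


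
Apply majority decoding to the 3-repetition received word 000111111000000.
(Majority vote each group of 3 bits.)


Groups: 000, 111, 111, 000, 000
Majority votes: 01100

01100


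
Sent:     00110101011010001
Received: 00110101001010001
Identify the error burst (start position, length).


XOR: 00000000010000000

Burst at position 9, length 1


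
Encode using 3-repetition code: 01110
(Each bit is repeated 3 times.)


Each bit -> 3 copies

000111111111000


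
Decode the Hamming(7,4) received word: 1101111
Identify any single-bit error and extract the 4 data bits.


Syndrome = 3: error at position 3

Data: 1111 (corrected bit 3)


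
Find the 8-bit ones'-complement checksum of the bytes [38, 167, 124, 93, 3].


Sum = 425 mod 256 = 169
Complement = 86

86


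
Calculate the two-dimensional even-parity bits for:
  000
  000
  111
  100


Row parities: 0011
Column parities: 011

Row P: 0011, Col P: 011, Corner: 0


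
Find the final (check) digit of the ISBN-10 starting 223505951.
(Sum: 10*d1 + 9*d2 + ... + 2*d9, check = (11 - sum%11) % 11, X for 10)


Weighted sum: 175
175 mod 11 = 10

Check digit: 1


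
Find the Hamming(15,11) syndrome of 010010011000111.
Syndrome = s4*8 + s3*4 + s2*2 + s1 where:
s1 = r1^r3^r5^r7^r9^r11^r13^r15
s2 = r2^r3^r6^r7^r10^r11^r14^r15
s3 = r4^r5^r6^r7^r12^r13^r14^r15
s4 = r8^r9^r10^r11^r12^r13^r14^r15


s1=0, s2=1, s3=0, s4=1

Syndrome = 10 (error at position 10)


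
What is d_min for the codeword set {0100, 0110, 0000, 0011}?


Comparing all pairs, minimum distance: 1
Can detect 0 errors, correct 0 errors

1


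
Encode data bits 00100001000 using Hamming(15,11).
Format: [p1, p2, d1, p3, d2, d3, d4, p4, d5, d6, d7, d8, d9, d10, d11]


Parity bits: p1=0, p2=1, p3=0, p4=1

010001010001000


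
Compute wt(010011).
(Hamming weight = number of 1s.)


Counting 1s in 010011

3


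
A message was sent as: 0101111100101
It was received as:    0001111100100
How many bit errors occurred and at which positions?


XOR: 0100000000001

2 error(s) at position(s): 1, 12


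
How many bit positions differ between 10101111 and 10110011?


XOR: 00011100
Count of 1s: 3

3


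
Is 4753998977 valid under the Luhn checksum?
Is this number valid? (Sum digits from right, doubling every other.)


Luhn sum = 65
65 mod 10 = 5

Invalid (Luhn sum mod 10 = 5)


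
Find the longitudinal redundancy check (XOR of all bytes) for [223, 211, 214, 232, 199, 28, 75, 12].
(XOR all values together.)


XOR chain: 223 ^ 211 ^ 214 ^ 232 ^ 199 ^ 28 ^ 75 ^ 12 = 174

174


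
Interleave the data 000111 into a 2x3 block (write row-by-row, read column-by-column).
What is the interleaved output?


Matrix:
  000
  111
Read columns: 010101

010101


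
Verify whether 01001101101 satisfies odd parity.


Number of 1s: 6

No, parity error (6 ones)


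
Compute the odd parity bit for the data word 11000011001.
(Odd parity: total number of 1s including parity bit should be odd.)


Number of 1s in data: 5
Parity bit: 0

0


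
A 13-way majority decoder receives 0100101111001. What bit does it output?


Ones: 7 out of 13
Threshold: 7

1 (7/13 voted 1)


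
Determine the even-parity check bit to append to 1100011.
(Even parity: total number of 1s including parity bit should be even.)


Number of 1s in data: 4
Parity bit: 0

0


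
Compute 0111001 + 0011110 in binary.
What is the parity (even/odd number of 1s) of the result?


0111001 = 57
0011110 = 30
Sum = 87 = 1010111
1s count = 5

odd parity (5 ones in 1010111)


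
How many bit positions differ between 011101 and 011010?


XOR: 000111
Count of 1s: 3

3


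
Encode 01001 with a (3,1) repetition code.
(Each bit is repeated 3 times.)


Each bit -> 3 copies

000111000000111


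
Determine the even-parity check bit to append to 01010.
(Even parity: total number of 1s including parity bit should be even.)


Number of 1s in data: 2
Parity bit: 0

0


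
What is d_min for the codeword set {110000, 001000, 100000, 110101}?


Comparing all pairs, minimum distance: 1
Can detect 0 errors, correct 0 errors

1


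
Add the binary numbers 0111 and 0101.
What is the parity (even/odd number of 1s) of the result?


0111 = 7
0101 = 5
Sum = 12 = 1100
1s count = 2

even parity (2 ones in 1100)


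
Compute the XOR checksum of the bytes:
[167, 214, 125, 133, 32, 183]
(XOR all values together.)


XOR chain: 167 ^ 214 ^ 125 ^ 133 ^ 32 ^ 183 = 30

30


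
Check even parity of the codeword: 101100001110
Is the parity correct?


Number of 1s: 6

Yes, parity is correct (6 ones)


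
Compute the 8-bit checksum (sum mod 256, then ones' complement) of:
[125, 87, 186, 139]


Sum = 537 mod 256 = 25
Complement = 230

230


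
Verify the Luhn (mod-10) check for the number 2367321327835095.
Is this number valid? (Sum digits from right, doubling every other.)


Luhn sum = 66
66 mod 10 = 6

Invalid (Luhn sum mod 10 = 6)


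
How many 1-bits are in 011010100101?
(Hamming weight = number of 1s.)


Counting 1s in 011010100101

6


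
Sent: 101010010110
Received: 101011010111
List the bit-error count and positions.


XOR: 000001000001

2 error(s) at position(s): 5, 11


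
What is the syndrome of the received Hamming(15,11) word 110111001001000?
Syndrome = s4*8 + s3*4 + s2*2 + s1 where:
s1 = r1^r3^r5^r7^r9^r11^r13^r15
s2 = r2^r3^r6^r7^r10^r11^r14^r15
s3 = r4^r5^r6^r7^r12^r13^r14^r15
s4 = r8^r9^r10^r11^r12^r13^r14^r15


s1=1, s2=0, s3=0, s4=0

Syndrome = 1 (error at position 1)


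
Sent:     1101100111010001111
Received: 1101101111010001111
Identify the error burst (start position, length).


XOR: 0000001000000000000

Burst at position 6, length 1


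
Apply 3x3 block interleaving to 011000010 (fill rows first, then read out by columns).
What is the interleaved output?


Matrix:
  011
  000
  010
Read columns: 000101100

000101100


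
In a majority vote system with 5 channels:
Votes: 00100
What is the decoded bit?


Ones: 1 out of 5
Threshold: 3

0 (1/5 voted 1)


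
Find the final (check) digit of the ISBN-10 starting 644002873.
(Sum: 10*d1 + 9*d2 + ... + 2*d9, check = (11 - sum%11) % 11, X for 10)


Weighted sum: 197
197 mod 11 = 10

Check digit: 1


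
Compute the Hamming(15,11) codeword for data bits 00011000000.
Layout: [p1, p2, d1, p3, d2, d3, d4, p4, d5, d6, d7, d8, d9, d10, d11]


Parity bits: p1=0, p2=1, p3=1, p4=1

010100111000000


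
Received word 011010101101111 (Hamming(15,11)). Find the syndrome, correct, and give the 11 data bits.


Syndrome = 0: no error detected

Data: 11011101111 (no errors)


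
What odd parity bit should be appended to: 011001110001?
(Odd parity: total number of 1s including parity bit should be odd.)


Number of 1s in data: 6
Parity bit: 1

1


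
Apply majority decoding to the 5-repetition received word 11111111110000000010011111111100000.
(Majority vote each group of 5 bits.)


Groups: 11111, 11111, 00000, 00010, 01111, 11111, 00000
Majority votes: 1100110

1100110


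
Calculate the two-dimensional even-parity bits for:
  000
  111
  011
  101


Row parities: 0100
Column parities: 001

Row P: 0100, Col P: 001, Corner: 1


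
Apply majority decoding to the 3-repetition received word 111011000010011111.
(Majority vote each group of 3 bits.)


Groups: 111, 011, 000, 010, 011, 111
Majority votes: 110011

110011


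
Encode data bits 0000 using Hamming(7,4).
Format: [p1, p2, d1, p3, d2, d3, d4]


Parity bits: p1=0, p2=0, p3=0

0000000


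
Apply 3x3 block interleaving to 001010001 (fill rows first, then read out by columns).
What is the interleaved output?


Matrix:
  001
  010
  001
Read columns: 000010101

000010101


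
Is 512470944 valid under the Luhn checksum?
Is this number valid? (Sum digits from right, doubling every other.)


Luhn sum = 45
45 mod 10 = 5

Invalid (Luhn sum mod 10 = 5)


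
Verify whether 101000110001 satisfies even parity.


Number of 1s: 5

No, parity error (5 ones)


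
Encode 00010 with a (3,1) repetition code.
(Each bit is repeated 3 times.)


Each bit -> 3 copies

000000000111000


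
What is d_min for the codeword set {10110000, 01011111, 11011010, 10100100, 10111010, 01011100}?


Comparing all pairs, minimum distance: 2
Can detect 1 errors, correct 0 errors

2


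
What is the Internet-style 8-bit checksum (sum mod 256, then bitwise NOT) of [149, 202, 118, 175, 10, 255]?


Sum = 909 mod 256 = 141
Complement = 114

114


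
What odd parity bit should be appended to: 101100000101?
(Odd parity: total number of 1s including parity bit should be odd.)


Number of 1s in data: 5
Parity bit: 0

0


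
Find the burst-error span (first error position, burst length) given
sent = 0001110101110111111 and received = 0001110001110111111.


XOR: 0000000100000000000

Burst at position 7, length 1


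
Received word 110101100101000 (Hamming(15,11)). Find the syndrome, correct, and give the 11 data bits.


Syndrome = 0: no error detected

Data: 00110101000 (no errors)


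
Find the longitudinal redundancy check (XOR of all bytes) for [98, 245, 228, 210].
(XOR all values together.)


XOR chain: 98 ^ 245 ^ 228 ^ 210 = 161

161


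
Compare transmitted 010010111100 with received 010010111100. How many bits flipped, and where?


XOR: 000000000000

0 errors (received matches sent)


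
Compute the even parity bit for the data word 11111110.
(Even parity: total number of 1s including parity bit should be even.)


Number of 1s in data: 7
Parity bit: 1

1


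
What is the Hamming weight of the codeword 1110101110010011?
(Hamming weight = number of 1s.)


Counting 1s in 1110101110010011

10


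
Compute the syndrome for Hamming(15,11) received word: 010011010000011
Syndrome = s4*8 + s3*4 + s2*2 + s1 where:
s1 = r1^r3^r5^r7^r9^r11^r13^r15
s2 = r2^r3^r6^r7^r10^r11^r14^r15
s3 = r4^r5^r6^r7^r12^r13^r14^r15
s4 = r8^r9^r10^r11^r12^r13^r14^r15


s1=0, s2=0, s3=0, s4=1

Syndrome = 8 (error at position 8)


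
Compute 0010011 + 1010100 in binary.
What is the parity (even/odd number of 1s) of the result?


0010011 = 19
1010100 = 84
Sum = 103 = 1100111
1s count = 5

odd parity (5 ones in 1100111)


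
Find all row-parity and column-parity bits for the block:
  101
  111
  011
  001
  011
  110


Row parities: 010100
Column parities: 101

Row P: 010100, Col P: 101, Corner: 0


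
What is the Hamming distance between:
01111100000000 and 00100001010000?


XOR: 01011101010000
Count of 1s: 6

6


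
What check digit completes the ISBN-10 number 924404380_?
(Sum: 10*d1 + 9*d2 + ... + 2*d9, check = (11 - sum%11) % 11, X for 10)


Weighted sum: 224
224 mod 11 = 4

Check digit: 7


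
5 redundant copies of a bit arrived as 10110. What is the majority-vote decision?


Ones: 3 out of 5
Threshold: 3

1 (3/5 voted 1)


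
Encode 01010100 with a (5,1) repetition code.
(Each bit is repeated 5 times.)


Each bit -> 5 copies

0000011111000001111100000111110000000000


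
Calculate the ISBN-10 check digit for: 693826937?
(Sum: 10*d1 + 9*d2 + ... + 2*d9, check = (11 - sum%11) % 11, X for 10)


Weighted sum: 322
322 mod 11 = 3

Check digit: 8


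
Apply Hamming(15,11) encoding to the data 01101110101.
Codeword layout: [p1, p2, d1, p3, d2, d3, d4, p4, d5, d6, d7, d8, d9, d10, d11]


Parity bits: p1=1, p2=0, p3=0, p4=1

100011011110101


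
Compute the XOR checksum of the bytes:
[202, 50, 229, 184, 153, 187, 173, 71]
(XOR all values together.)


XOR chain: 202 ^ 50 ^ 229 ^ 184 ^ 153 ^ 187 ^ 173 ^ 71 = 109

109


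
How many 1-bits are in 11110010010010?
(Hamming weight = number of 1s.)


Counting 1s in 11110010010010

7


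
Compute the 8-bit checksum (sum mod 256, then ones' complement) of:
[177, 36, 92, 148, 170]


Sum = 623 mod 256 = 111
Complement = 144

144


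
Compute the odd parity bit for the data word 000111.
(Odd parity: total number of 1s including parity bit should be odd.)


Number of 1s in data: 3
Parity bit: 0

0


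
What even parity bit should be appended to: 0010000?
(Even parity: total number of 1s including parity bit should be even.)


Number of 1s in data: 1
Parity bit: 1

1


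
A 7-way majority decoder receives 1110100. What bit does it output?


Ones: 4 out of 7
Threshold: 4

1 (4/7 voted 1)


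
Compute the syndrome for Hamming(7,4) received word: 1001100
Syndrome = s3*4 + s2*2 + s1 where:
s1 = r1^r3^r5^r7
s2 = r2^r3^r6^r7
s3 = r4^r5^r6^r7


s1=0, s2=0, s3=0

Syndrome = 0 (no error)


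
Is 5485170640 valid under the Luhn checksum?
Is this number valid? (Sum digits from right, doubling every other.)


Luhn sum = 40
40 mod 10 = 0

Valid (Luhn sum mod 10 = 0)


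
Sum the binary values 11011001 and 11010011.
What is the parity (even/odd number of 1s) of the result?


11011001 = 217
11010011 = 211
Sum = 428 = 110101100
1s count = 5

odd parity (5 ones in 110101100)


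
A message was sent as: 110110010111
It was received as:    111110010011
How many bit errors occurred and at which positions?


XOR: 001000000100

2 error(s) at position(s): 2, 9


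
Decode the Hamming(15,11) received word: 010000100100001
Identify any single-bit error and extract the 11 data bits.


Syndrome = 0: no error detected

Data: 00010100001 (no errors)


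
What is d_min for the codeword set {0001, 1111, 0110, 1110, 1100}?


Comparing all pairs, minimum distance: 1
Can detect 0 errors, correct 0 errors

1


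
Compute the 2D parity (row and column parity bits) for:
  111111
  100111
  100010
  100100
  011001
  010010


Row parities: 000010
Column parities: 010101

Row P: 000010, Col P: 010101, Corner: 1


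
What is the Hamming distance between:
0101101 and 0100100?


XOR: 0001001
Count of 1s: 2

2


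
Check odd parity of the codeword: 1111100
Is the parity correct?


Number of 1s: 5

Yes, parity is correct (5 ones)


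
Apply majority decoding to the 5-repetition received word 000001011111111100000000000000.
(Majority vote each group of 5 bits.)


Groups: 00000, 10111, 11111, 10000, 00000, 00000
Majority votes: 011000

011000


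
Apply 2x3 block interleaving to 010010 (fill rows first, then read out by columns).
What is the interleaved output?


Matrix:
  010
  010
Read columns: 001100

001100


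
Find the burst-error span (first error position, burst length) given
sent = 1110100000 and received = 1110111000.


XOR: 0000011000

Burst at position 5, length 2


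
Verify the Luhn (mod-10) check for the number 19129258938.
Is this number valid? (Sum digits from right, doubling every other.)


Luhn sum = 63
63 mod 10 = 3

Invalid (Luhn sum mod 10 = 3)


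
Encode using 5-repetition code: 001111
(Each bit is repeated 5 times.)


Each bit -> 5 copies

000000000011111111111111111111


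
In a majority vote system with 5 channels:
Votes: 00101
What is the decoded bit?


Ones: 2 out of 5
Threshold: 3

0 (2/5 voted 1)


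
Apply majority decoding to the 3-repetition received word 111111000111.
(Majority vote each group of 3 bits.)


Groups: 111, 111, 000, 111
Majority votes: 1101

1101


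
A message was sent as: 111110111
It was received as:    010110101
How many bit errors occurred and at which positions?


XOR: 101000010

3 error(s) at position(s): 0, 2, 7


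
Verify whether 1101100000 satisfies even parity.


Number of 1s: 4

Yes, parity is correct (4 ones)


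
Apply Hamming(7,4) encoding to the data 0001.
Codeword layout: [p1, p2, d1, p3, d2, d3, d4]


Parity bits: p1=1, p2=1, p3=1

1101001


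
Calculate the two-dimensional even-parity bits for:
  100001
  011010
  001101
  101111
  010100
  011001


Row parities: 011101
Column parities: 010100

Row P: 011101, Col P: 010100, Corner: 0


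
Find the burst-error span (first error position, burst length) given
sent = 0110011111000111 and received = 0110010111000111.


XOR: 0000001000000000

Burst at position 6, length 1


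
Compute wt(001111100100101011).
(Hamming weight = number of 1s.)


Counting 1s in 001111100100101011

10


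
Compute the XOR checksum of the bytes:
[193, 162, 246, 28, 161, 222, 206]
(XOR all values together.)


XOR chain: 193 ^ 162 ^ 246 ^ 28 ^ 161 ^ 222 ^ 206 = 56

56


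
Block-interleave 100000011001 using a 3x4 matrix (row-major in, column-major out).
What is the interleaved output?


Matrix:
  1000
  0001
  1001
Read columns: 101000000011

101000000011


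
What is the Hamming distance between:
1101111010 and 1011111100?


XOR: 0110000110
Count of 1s: 4

4


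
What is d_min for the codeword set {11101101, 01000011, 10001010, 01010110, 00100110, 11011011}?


Comparing all pairs, minimum distance: 3
Can detect 2 errors, correct 1 errors

3


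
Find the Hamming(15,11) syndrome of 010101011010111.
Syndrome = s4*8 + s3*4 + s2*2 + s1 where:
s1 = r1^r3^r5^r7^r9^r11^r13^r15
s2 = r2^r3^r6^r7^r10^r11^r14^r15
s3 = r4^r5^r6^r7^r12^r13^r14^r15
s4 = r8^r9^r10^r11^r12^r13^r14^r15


s1=0, s2=1, s3=1, s4=0

Syndrome = 6 (error at position 6)


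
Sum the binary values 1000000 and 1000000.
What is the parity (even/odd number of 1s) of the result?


1000000 = 64
1000000 = 64
Sum = 128 = 10000000
1s count = 1

odd parity (1 ones in 10000000)


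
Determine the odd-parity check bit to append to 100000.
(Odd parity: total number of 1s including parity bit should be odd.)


Number of 1s in data: 1
Parity bit: 0

0


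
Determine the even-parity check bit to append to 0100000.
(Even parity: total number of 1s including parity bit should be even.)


Number of 1s in data: 1
Parity bit: 1

1


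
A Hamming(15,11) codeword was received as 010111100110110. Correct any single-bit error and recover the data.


Syndrome = 0: no error detected

Data: 01110110110 (no errors)


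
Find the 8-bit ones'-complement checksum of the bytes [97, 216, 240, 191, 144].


Sum = 888 mod 256 = 120
Complement = 135

135


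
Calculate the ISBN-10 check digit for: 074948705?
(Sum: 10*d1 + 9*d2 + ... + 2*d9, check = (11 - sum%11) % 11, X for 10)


Weighted sum: 260
260 mod 11 = 7

Check digit: 4


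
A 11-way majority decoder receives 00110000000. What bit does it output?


Ones: 2 out of 11
Threshold: 6

0 (2/11 voted 1)


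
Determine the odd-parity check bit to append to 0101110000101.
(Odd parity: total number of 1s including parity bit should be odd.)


Number of 1s in data: 6
Parity bit: 1

1


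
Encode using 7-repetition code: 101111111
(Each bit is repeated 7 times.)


Each bit -> 7 copies

111111100000001111111111111111111111111111111111111111111111111


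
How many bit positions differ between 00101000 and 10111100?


XOR: 10010100
Count of 1s: 3

3


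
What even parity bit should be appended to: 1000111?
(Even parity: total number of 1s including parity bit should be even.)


Number of 1s in data: 4
Parity bit: 0

0


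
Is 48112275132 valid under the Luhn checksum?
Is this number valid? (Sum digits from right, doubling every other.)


Luhn sum = 37
37 mod 10 = 7

Invalid (Luhn sum mod 10 = 7)


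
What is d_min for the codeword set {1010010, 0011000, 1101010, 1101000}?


Comparing all pairs, minimum distance: 1
Can detect 0 errors, correct 0 errors

1


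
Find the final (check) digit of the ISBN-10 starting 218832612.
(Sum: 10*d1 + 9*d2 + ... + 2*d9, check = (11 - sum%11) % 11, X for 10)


Weighted sum: 208
208 mod 11 = 10

Check digit: 1


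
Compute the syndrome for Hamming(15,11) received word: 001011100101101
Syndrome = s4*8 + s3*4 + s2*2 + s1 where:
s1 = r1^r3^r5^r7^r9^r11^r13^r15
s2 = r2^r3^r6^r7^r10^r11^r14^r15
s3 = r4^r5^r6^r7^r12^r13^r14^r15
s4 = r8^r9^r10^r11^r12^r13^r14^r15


s1=1, s2=1, s3=0, s4=0

Syndrome = 3 (error at position 3)


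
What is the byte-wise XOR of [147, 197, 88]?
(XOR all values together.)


XOR chain: 147 ^ 197 ^ 88 = 14

14


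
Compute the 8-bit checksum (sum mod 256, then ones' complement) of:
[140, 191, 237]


Sum = 568 mod 256 = 56
Complement = 199

199


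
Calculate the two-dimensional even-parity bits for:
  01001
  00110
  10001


Row parities: 000
Column parities: 11110

Row P: 000, Col P: 11110, Corner: 0


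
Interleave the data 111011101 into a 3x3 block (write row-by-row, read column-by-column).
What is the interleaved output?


Matrix:
  111
  011
  101
Read columns: 101110111

101110111


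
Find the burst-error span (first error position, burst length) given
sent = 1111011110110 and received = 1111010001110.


XOR: 0000001111000

Burst at position 6, length 4


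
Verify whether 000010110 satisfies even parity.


Number of 1s: 3

No, parity error (3 ones)


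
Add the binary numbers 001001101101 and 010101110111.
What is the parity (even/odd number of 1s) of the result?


001001101101 = 621
010101110111 = 1399
Sum = 2020 = 11111100100
1s count = 7

odd parity (7 ones in 11111100100)


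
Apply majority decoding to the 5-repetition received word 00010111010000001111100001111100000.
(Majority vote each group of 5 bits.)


Groups: 00010, 11101, 00000, 01111, 10000, 11111, 00000
Majority votes: 0101010

0101010


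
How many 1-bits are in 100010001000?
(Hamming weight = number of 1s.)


Counting 1s in 100010001000

3


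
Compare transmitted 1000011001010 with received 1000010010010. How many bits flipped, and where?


XOR: 0000001011000

3 error(s) at position(s): 6, 8, 9


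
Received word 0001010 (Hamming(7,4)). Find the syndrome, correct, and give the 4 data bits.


Syndrome = 2: error at position 2

Data: 0010 (corrected bit 2)


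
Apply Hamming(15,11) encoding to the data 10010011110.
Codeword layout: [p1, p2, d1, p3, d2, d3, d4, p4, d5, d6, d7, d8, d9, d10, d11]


Parity bits: p1=0, p2=0, p3=0, p4=0

001000100011110


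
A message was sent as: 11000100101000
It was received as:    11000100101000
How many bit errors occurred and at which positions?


XOR: 00000000000000

0 errors (received matches sent)


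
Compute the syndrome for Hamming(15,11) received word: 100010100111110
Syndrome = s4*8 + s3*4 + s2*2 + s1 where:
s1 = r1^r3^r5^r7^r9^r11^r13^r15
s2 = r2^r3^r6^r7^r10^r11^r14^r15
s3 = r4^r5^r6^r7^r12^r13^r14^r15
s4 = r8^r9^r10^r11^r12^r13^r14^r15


s1=1, s2=0, s3=1, s4=1

Syndrome = 13 (error at position 13)


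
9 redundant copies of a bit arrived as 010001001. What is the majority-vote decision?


Ones: 3 out of 9
Threshold: 5

0 (3/9 voted 1)


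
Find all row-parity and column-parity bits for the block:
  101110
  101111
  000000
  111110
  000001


Row parities: 01011
Column parities: 111110

Row P: 01011, Col P: 111110, Corner: 1


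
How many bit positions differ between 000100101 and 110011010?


XOR: 110111111
Count of 1s: 8

8


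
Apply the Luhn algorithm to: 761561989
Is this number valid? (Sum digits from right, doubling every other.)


Luhn sum = 45
45 mod 10 = 5

Invalid (Luhn sum mod 10 = 5)


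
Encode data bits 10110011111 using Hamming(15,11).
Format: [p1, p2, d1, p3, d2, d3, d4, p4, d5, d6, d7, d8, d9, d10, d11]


Parity bits: p1=1, p2=0, p3=0, p4=1

101001110011111


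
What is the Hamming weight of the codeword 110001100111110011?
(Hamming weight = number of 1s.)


Counting 1s in 110001100111110011

11


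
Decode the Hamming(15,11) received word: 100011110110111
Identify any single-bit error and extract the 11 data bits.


Syndrome = 0: no error detected

Data: 01110110111 (no errors)


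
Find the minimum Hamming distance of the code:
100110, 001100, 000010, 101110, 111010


Comparing all pairs, minimum distance: 1
Can detect 0 errors, correct 0 errors

1


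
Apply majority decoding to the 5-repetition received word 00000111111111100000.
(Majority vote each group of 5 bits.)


Groups: 00000, 11111, 11111, 00000
Majority votes: 0110

0110


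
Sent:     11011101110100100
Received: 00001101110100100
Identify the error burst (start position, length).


XOR: 11010000000000000

Burst at position 0, length 4


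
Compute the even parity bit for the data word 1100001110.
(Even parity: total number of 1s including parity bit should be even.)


Number of 1s in data: 5
Parity bit: 1

1


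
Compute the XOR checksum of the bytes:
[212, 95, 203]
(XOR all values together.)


XOR chain: 212 ^ 95 ^ 203 = 64

64


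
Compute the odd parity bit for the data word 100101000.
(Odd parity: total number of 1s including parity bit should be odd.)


Number of 1s in data: 3
Parity bit: 0

0


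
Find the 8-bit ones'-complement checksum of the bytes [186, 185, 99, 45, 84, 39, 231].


Sum = 869 mod 256 = 101
Complement = 154

154


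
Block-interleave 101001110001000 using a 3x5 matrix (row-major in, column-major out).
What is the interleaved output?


Matrix:
  10100
  11100
  01000
Read columns: 110011110000000

110011110000000


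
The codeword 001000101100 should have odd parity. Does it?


Number of 1s: 4

No, parity error (4 ones)


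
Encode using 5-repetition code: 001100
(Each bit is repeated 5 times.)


Each bit -> 5 copies

000000000011111111110000000000


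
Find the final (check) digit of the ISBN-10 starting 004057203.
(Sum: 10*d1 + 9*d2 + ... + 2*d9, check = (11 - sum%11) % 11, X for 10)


Weighted sum: 111
111 mod 11 = 1

Check digit: X


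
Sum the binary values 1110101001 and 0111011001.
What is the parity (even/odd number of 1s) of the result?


1110101001 = 937
0111011001 = 473
Sum = 1410 = 10110000010
1s count = 4

even parity (4 ones in 10110000010)


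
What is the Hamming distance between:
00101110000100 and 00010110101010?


XOR: 00111000101110
Count of 1s: 7

7


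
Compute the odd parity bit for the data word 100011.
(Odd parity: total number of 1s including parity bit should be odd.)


Number of 1s in data: 3
Parity bit: 0

0


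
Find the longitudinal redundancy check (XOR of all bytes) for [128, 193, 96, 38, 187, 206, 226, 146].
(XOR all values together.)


XOR chain: 128 ^ 193 ^ 96 ^ 38 ^ 187 ^ 206 ^ 226 ^ 146 = 2

2


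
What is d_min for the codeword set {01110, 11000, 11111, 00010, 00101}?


Comparing all pairs, minimum distance: 2
Can detect 1 errors, correct 0 errors

2


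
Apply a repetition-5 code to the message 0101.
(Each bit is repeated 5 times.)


Each bit -> 5 copies

00000111110000011111


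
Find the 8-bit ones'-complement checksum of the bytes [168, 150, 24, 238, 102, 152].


Sum = 834 mod 256 = 66
Complement = 189

189


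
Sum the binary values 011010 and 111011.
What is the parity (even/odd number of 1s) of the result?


011010 = 26
111011 = 59
Sum = 85 = 1010101
1s count = 4

even parity (4 ones in 1010101)


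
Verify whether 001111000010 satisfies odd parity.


Number of 1s: 5

Yes, parity is correct (5 ones)


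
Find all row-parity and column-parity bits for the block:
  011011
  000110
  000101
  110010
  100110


Row parities: 00011
Column parities: 001100

Row P: 00011, Col P: 001100, Corner: 0


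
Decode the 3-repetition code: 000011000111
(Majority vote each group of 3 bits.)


Groups: 000, 011, 000, 111
Majority votes: 0101

0101


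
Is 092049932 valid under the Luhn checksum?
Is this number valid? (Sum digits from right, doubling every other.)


Luhn sum = 41
41 mod 10 = 1

Invalid (Luhn sum mod 10 = 1)


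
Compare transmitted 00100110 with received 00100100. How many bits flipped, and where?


XOR: 00000010

1 error(s) at position(s): 6


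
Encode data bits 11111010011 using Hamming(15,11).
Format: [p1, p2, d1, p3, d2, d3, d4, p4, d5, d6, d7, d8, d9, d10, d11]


Parity bits: p1=0, p2=0, p3=1, p4=0

001111101010011


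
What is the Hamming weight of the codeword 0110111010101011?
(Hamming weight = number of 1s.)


Counting 1s in 0110111010101011

10


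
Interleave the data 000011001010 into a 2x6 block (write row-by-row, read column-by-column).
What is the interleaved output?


Matrix:
  000011
  001010
Read columns: 000001001110

000001001110


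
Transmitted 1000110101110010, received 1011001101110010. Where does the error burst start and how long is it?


XOR: 0011111000000000

Burst at position 2, length 5


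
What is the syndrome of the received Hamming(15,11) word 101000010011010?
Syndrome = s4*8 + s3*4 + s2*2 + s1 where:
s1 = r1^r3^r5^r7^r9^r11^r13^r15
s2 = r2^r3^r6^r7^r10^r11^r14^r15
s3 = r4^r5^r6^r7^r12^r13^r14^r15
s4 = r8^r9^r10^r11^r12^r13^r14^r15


s1=1, s2=1, s3=0, s4=0

Syndrome = 3 (error at position 3)


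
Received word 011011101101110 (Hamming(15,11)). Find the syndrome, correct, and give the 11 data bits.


Syndrome = 9: error at position 9

Data: 11110101110 (corrected bit 9)


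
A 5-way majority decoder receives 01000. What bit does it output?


Ones: 1 out of 5
Threshold: 3

0 (1/5 voted 1)


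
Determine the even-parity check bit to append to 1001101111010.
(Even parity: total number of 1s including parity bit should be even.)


Number of 1s in data: 8
Parity bit: 0

0


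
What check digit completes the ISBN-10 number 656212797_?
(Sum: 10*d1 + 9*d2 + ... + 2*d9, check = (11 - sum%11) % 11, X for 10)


Weighted sum: 252
252 mod 11 = 10

Check digit: 1


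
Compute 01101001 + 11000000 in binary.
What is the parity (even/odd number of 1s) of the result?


01101001 = 105
11000000 = 192
Sum = 297 = 100101001
1s count = 4

even parity (4 ones in 100101001)


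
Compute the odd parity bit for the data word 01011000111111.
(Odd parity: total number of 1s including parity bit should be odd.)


Number of 1s in data: 9
Parity bit: 0

0


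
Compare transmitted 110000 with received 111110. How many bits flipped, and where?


XOR: 001110

3 error(s) at position(s): 2, 3, 4


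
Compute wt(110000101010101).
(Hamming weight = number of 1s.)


Counting 1s in 110000101010101

7


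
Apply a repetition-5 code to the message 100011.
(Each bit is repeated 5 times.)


Each bit -> 5 copies

111110000000000000001111111111


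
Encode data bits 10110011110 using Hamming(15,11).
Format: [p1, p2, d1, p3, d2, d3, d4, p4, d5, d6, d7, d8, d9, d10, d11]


Parity bits: p1=0, p2=1, p3=1, p4=0

011101100011110


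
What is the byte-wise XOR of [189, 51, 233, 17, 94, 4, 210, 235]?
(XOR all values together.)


XOR chain: 189 ^ 51 ^ 233 ^ 17 ^ 94 ^ 4 ^ 210 ^ 235 = 21

21


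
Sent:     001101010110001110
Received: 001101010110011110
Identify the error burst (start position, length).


XOR: 000000000000010000

Burst at position 13, length 1


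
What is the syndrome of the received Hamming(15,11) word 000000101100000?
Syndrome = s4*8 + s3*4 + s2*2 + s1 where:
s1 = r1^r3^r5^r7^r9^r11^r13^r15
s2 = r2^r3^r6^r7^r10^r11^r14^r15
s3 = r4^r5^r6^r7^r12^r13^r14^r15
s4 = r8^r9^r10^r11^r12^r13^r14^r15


s1=0, s2=0, s3=1, s4=0

Syndrome = 4 (error at position 4)


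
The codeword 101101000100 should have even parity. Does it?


Number of 1s: 5

No, parity error (5 ones)


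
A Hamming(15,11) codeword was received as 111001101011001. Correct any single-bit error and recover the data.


Syndrome = 0: no error detected

Data: 10111011001 (no errors)


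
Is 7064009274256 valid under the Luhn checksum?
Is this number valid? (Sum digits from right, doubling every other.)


Luhn sum = 58
58 mod 10 = 8

Invalid (Luhn sum mod 10 = 8)


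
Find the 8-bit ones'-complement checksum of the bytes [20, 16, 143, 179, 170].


Sum = 528 mod 256 = 16
Complement = 239

239


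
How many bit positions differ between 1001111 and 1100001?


XOR: 0101110
Count of 1s: 4

4


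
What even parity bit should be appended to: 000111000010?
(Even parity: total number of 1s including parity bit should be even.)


Number of 1s in data: 4
Parity bit: 0

0


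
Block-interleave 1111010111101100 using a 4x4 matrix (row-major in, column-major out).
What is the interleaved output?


Matrix:
  1111
  0101
  1110
  1100
Read columns: 1011111110101100

1011111110101100


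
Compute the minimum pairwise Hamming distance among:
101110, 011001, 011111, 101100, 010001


Comparing all pairs, minimum distance: 1
Can detect 0 errors, correct 0 errors

1


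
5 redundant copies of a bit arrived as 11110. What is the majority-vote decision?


Ones: 4 out of 5
Threshold: 3

1 (4/5 voted 1)


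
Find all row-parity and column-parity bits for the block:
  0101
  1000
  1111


Row parities: 010
Column parities: 0010

Row P: 010, Col P: 0010, Corner: 1


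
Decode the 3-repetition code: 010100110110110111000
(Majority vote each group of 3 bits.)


Groups: 010, 100, 110, 110, 110, 111, 000
Majority votes: 0011110

0011110


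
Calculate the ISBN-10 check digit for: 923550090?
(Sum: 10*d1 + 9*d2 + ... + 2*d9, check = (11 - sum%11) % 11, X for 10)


Weighted sum: 224
224 mod 11 = 4

Check digit: 7


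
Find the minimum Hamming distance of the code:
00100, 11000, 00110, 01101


Comparing all pairs, minimum distance: 1
Can detect 0 errors, correct 0 errors

1


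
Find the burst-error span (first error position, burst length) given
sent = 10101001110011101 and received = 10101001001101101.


XOR: 00000000111110000

Burst at position 8, length 5


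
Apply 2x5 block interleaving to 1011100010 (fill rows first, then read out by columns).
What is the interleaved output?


Matrix:
  10111
  00010
Read columns: 1000101110

1000101110


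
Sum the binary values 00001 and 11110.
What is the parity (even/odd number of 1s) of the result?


00001 = 1
11110 = 30
Sum = 31 = 11111
1s count = 5

odd parity (5 ones in 11111)


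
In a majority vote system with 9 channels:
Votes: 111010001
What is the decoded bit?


Ones: 5 out of 9
Threshold: 5

1 (5/9 voted 1)


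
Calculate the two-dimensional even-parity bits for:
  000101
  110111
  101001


Row parities: 011
Column parities: 011011

Row P: 011, Col P: 011011, Corner: 0


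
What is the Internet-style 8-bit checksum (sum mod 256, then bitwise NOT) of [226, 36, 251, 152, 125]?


Sum = 790 mod 256 = 22
Complement = 233

233


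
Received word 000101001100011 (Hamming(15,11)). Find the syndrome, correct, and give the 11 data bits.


Syndrome = 0: no error detected

Data: 00101100011 (no errors)


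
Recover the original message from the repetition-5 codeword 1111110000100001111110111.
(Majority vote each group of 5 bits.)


Groups: 11111, 10000, 10000, 11111, 10111
Majority votes: 10011

10011


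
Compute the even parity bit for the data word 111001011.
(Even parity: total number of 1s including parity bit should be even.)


Number of 1s in data: 6
Parity bit: 0

0


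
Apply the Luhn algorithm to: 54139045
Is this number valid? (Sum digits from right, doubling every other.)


Luhn sum = 32
32 mod 10 = 2

Invalid (Luhn sum mod 10 = 2)


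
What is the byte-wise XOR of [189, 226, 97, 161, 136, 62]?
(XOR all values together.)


XOR chain: 189 ^ 226 ^ 97 ^ 161 ^ 136 ^ 62 = 41

41


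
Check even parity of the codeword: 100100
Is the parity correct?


Number of 1s: 2

Yes, parity is correct (2 ones)


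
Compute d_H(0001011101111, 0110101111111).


XOR: 0111110010000
Count of 1s: 6

6


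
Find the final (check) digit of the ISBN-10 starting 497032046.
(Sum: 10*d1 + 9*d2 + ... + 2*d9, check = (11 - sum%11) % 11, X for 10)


Weighted sum: 229
229 mod 11 = 9

Check digit: 2
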